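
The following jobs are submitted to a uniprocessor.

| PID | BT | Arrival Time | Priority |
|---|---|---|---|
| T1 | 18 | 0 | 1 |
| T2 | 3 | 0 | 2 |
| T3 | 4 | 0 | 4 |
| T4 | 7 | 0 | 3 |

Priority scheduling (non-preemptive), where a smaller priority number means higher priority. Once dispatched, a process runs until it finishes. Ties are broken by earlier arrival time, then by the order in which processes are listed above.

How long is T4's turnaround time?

Timeline: | T1 0-18 | T2 18-21 | T4 21-28 | T3 28-32 |
Completion: T1=18  T2=21  T3=32  T4=28
Turnaround(T4) = completion − arrival = 28 − 0 = 28

28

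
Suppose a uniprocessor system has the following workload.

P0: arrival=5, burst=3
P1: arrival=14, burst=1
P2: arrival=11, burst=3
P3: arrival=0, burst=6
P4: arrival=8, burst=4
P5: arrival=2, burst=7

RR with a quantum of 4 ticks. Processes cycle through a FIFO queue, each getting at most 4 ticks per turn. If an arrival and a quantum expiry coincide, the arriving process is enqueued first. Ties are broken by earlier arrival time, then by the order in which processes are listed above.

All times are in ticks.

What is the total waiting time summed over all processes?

Gantt: | P3 0-4 | P5 4-8 | P3 8-10 | P0 10-13 | P4 13-17 | P5 17-20 | P2 20-23 | P1 23-24 |
Completion: P0=13  P1=24  P2=23  P3=10  P4=17  P5=20
Turnaround (C−A): P0=8  P1=10  P2=12  P3=10  P4=9  P5=18
Waiting = turnaround − burst: P0=5, P1=9, P2=9, P3=4, P4=5, P5=11
Total waiting = 5 + 9 + 9 + 4 + 5 + 11 = 43

43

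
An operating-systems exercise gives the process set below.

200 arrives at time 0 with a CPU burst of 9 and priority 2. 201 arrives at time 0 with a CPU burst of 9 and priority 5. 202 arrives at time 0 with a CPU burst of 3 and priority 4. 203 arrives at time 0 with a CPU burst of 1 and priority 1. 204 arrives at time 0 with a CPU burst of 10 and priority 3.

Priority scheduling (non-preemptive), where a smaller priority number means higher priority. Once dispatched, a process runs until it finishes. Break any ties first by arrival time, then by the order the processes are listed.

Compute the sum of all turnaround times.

86

Timeline: | 203 0-1 | 200 1-10 | 204 10-20 | 202 20-23 | 201 23-32 |
Completion: 200=10  201=32  202=23  203=1  204=20
Turnaround (C−A): 200=10  201=32  202=23  203=1  204=20
Turnaround = completion − arrival: 200=10, 201=32, 202=23, 203=1, 204=20
Total turnaround = 10 + 32 + 23 + 1 + 20 = 86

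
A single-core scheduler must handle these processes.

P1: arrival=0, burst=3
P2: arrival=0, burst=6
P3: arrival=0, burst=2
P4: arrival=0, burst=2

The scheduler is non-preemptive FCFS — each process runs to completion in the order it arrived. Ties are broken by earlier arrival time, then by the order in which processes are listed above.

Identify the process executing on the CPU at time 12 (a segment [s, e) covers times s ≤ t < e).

P4

Gantt: | P1 0-3 | P2 3-9 | P3 9-11 | P4 11-13 |
Completion: P1=3  P2=9  P3=11  P4=13
Turnaround (C−A): P1=3  P2=9  P3=11  P4=13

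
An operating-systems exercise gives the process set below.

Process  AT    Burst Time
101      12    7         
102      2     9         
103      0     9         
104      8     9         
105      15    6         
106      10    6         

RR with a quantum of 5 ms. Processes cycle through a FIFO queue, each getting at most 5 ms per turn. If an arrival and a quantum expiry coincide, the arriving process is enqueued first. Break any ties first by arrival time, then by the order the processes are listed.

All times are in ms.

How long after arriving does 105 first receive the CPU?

Timeline: | 103 0-5 | 102 5-10 | 103 10-14 | 104 14-19 | 106 19-24 | 102 24-28 | 101 28-33 | 105 33-38 | 104 38-42 | 106 42-43 | 101 43-45 | 105 45-46 |
Completion: 101=45  102=28  103=14  104=42  105=46  106=43
Response(105) = first start − arrival = 33 − 15 = 18

18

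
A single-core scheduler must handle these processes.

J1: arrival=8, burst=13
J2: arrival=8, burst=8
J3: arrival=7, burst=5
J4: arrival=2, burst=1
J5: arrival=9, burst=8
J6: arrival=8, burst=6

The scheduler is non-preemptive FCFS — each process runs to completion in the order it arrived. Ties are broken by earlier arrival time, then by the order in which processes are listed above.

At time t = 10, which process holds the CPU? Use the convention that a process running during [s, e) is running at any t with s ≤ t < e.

J3

Schedule: | idle 0-2 | J4 2-3 | idle 3-7 | J3 7-12 | J1 12-25 | J2 25-33 | J6 33-39 | J5 39-47 |
Completion: J1=25  J2=33  J3=12  J4=3  J5=47  J6=39
Turnaround (C−A): J1=17  J2=25  J3=5  J4=1  J5=38  J6=31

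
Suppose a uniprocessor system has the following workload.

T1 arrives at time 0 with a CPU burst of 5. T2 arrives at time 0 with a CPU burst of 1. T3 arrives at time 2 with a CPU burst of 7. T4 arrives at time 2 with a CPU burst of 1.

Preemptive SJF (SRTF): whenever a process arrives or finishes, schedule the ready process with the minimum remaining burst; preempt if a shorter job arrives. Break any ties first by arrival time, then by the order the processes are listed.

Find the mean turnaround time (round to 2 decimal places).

Schedule: | T2 0-1 | T1 1-2 | T4 2-3 | T1 3-7 | T3 7-14 |
Completion: T1=7  T2=1  T3=14  T4=3
Turnaround times: T1=7, T2=1, T3=12, T4=1
Average turnaround = (7+1+12+1) / 4 = 21/4 = 5.25

5.25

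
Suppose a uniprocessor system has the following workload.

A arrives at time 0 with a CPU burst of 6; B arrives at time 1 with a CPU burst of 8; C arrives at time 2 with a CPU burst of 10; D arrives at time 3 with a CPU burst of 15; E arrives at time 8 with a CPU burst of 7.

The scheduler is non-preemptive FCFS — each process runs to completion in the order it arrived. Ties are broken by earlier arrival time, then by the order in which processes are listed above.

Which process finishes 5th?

E

Gantt: | A 0-6 | B 6-14 | C 14-24 | D 24-39 | E 39-46 |
Completion: A=6  B=14  C=24  D=39  E=46
Turnaround (C−A): A=6  B=13  C=22  D=36  E=38
Finish order: A → B → C → D → E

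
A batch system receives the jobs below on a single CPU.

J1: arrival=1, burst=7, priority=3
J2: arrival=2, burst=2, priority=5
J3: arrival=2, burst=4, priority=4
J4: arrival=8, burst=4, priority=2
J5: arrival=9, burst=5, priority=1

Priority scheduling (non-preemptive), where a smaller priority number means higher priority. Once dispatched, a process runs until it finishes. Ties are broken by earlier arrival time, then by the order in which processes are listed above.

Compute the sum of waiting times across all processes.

37

Timeline: | idle 0-1 | J1 1-8 | J4 8-12 | J5 12-17 | J3 17-21 | J2 21-23 |
Completion: J1=8  J2=23  J3=21  J4=12  J5=17
Waiting = turnaround − burst: J1=0, J2=19, J3=15, J4=0, J5=3
Total waiting = 0 + 19 + 15 + 0 + 3 = 37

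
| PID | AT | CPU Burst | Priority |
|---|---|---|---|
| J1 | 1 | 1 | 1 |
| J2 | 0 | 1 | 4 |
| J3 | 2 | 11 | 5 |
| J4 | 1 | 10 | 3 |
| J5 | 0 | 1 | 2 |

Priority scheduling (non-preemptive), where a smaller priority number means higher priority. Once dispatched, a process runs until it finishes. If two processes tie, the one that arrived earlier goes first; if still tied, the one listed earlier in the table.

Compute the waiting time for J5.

0

Gantt: | J5 0-1 | J1 1-2 | J4 2-12 | J2 12-13 | J3 13-24 |
Completion: J1=2  J2=13  J3=24  J4=12  J5=1
Waiting(J5) = turnaround − burst = 1 − 1 = 0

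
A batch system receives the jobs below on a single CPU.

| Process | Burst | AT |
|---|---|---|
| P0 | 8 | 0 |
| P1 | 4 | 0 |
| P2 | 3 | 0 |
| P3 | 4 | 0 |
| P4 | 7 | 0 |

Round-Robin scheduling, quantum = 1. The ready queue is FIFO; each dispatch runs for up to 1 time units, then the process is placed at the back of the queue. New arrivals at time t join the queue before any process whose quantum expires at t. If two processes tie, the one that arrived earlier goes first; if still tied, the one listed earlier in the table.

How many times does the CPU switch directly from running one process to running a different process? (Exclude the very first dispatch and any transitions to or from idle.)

25

Timeline: | P0 0-1 | P1 1-2 | P2 2-3 | P3 3-4 | P4 4-5 | P0 5-6 | P1 6-7 | P2 7-8 | P3 8-9 | P4 9-10 | P0 10-11 | P1 11-12 | P2 12-13 | P3 13-14 | P4 14-15 | P0 15-16 | P1 16-17 | P3 17-18 | P4 18-19 | P0 19-20 | P4 20-21 | P0 21-22 | P4 22-23 | P0 23-24 | P4 24-25 | P0 25-26 |
Completion: P0=26  P1=17  P2=13  P3=18  P4=25
Turnaround (C−A): P0=26  P1=17  P2=13  P3=18  P4=25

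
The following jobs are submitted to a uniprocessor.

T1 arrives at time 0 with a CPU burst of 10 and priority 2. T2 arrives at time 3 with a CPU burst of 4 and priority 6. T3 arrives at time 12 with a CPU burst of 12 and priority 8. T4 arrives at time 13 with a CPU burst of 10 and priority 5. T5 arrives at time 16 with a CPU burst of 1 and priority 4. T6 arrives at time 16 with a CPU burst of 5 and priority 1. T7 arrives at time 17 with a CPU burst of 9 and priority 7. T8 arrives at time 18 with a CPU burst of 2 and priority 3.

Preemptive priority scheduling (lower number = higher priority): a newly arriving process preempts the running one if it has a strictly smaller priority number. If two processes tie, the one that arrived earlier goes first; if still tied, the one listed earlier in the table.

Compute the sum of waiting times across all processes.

Schedule: | T1 0-10 | T2 10-13 | T4 13-16 | T6 16-21 | T8 21-23 | T5 23-24 | T4 24-31 | T2 31-32 | T7 32-41 | T3 41-53 |
Completion: T1=10  T2=32  T3=53  T4=31  T5=24  T6=21  T7=41  T8=23
Turnaround (C−A): T1=10  T2=29  T3=41  T4=18  T5=8  T6=5  T7=24  T8=5
Waiting = turnaround − burst: T1=0, T2=25, T3=29, T4=8, T5=7, T6=0, T7=15, T8=3
Total waiting = 0 + 25 + 29 + 8 + 7 + 0 + 15 + 3 = 87

87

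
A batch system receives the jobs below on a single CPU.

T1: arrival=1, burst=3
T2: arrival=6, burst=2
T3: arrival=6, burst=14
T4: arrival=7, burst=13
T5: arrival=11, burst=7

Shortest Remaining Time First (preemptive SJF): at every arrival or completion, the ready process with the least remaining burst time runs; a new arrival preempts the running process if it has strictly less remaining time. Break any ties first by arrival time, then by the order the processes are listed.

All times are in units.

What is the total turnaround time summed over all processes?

Schedule: | idle 0-1 | T1 1-4 | idle 4-6 | T2 6-8 | T4 8-11 | T5 11-18 | T4 18-28 | T3 28-42 |
Completion: T1=4  T2=8  T3=42  T4=28  T5=18
Turnaround (C−A): T1=3  T2=2  T3=36  T4=21  T5=7
Turnaround = completion − arrival: T1=3, T2=2, T3=36, T4=21, T5=7
Total turnaround = 3 + 2 + 36 + 21 + 7 = 69

69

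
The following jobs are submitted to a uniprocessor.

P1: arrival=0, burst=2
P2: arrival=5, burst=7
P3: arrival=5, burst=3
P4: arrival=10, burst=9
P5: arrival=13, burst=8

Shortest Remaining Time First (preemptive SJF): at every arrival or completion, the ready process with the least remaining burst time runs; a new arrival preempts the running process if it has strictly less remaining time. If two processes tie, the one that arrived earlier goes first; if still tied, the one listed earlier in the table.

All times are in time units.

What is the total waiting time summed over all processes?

18

Gantt: | P1 0-2 | idle 2-5 | P3 5-8 | P2 8-15 | P5 15-23 | P4 23-32 |
Completion: P1=2  P2=15  P3=8  P4=32  P5=23
Waiting = turnaround − burst: P1=0, P2=3, P3=0, P4=13, P5=2
Total waiting = 0 + 3 + 0 + 13 + 2 = 18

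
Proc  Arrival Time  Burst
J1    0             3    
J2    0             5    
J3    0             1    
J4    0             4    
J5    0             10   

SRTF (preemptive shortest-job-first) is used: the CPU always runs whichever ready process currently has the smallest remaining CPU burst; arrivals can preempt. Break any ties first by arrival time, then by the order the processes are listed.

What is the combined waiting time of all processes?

Gantt: | J3 0-1 | J1 1-4 | J4 4-8 | J2 8-13 | J5 13-23 |
Completion: J1=4  J2=13  J3=1  J4=8  J5=23
Waiting = turnaround − burst: J1=1, J2=8, J3=0, J4=4, J5=13
Total waiting = 1 + 8 + 0 + 4 + 13 = 26

26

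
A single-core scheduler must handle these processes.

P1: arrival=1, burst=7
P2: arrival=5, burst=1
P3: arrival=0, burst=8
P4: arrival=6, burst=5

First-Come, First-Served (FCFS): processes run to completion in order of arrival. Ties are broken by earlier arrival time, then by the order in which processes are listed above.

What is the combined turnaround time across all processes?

Timeline: | P3 0-8 | P1 8-15 | P2 15-16 | P4 16-21 |
Completion: P1=15  P2=16  P3=8  P4=21
Turnaround (C−A): P1=14  P2=11  P3=8  P4=15
Turnaround = completion − arrival: P1=14, P2=11, P3=8, P4=15
Total turnaround = 14 + 11 + 8 + 15 = 48

48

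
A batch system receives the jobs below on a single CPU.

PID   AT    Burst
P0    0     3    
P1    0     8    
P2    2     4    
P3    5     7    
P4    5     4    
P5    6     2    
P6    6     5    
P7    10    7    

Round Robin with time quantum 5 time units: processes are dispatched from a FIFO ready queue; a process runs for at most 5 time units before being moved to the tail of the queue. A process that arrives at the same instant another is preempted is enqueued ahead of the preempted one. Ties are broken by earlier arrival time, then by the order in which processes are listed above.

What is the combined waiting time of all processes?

Timeline: | P0 0-3 | P1 3-8 | P2 8-12 | P3 12-17 | P4 17-21 | P5 21-23 | P6 23-28 | P1 28-31 | P7 31-36 | P3 36-38 | P7 38-40 |
Completion: P0=3  P1=31  P2=12  P3=38  P4=21  P5=23  P6=28  P7=40
Turnaround (C−A): P0=3  P1=31  P2=10  P3=33  P4=16  P5=17  P6=22  P7=30
Waiting = turnaround − burst: P0=0, P1=23, P2=6, P3=26, P4=12, P5=15, P6=17, P7=23
Total waiting = 0 + 23 + 6 + 26 + 12 + 15 + 17 + 23 = 122

122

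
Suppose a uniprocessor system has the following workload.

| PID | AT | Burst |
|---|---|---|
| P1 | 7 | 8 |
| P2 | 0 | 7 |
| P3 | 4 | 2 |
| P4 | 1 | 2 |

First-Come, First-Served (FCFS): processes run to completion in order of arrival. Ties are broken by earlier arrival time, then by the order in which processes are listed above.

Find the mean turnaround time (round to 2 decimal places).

Schedule: | P2 0-7 | P4 7-9 | P3 9-11 | P1 11-19 |
Completion: P1=19  P2=7  P3=11  P4=9
Turnaround (C−A): P1=12  P2=7  P3=7  P4=8
Turnaround times: P1=12, P2=7, P3=7, P4=8
Average turnaround = (12+7+7+8) / 4 = 34/4 = 8.50

8.50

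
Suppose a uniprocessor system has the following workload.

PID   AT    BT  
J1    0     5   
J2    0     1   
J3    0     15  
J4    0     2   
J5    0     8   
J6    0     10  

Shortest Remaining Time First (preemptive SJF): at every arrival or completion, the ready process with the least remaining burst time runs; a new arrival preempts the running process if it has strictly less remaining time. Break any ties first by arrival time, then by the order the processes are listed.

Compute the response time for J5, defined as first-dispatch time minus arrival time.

Gantt: | J2 0-1 | J4 1-3 | J1 3-8 | J5 8-16 | J6 16-26 | J3 26-41 |
Completion: J1=8  J2=1  J3=41  J4=3  J5=16  J6=26
Response(J5) = first start − arrival = 8 − 0 = 8

8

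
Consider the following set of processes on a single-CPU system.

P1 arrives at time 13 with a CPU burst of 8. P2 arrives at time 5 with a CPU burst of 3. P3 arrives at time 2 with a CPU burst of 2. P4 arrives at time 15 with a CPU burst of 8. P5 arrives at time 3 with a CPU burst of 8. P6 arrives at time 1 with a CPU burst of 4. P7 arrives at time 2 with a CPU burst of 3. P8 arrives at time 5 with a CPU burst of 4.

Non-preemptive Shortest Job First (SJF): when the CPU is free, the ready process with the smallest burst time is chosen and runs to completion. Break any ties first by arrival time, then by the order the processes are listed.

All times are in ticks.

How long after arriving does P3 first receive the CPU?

Gantt: | idle 0-1 | P6 1-5 | P3 5-7 | P7 7-10 | P2 10-13 | P8 13-17 | P5 17-25 | P1 25-33 | P4 33-41 |
Completion: P1=33  P2=13  P3=7  P4=41  P5=25  P6=5  P7=10  P8=17
Turnaround (C−A): P1=20  P2=8  P3=5  P4=26  P5=22  P6=4  P7=8  P8=12
Response(P3) = first start − arrival = 5 − 2 = 3

3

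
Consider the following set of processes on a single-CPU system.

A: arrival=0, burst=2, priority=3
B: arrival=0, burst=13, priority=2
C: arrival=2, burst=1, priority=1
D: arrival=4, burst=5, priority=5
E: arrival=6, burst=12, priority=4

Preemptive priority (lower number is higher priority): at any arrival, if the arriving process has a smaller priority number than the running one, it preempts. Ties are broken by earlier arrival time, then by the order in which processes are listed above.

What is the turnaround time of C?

1

Gantt: | B 0-2 | C 2-3 | B 3-14 | A 14-16 | E 16-28 | D 28-33 |
Completion: A=16  B=14  C=3  D=33  E=28
Turnaround(C) = completion − arrival = 3 − 2 = 1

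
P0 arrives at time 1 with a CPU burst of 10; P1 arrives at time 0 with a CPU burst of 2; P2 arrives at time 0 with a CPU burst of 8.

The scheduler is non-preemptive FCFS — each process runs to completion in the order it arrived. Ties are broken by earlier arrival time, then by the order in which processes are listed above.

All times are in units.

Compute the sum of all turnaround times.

31

Schedule: | P1 0-2 | P2 2-10 | P0 10-20 |
Completion: P0=20  P1=2  P2=10
Turnaround (C−A): P0=19  P1=2  P2=10
Turnaround = completion − arrival: P0=19, P1=2, P2=10
Total turnaround = 19 + 2 + 10 = 31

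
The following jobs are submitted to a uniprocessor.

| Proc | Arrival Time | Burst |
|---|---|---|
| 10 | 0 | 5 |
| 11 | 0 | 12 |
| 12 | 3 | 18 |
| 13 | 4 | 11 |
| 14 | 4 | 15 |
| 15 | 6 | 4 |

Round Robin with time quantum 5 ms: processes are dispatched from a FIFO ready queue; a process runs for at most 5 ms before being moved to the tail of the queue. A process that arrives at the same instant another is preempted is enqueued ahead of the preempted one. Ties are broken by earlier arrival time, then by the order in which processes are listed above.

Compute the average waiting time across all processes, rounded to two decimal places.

Schedule: | 10 0-5 | 11 5-10 | 12 10-15 | 13 15-20 | 14 20-25 | 15 25-29 | 11 29-34 | 12 34-39 | 13 39-44 | 14 44-49 | 11 49-51 | 12 51-56 | 13 56-57 | 14 57-62 | 12 62-65 |
Completion: 10=5  11=51  12=65  13=57  14=62  15=29
Turnaround (C−A): 10=5  11=51  12=62  13=53  14=58  15=23
Waiting times: 10=0, 11=39, 12=44, 13=42, 14=43, 15=19
Average waiting = (0+39+44+42+43+19) / 6 = 187/6 = 31.17

31.17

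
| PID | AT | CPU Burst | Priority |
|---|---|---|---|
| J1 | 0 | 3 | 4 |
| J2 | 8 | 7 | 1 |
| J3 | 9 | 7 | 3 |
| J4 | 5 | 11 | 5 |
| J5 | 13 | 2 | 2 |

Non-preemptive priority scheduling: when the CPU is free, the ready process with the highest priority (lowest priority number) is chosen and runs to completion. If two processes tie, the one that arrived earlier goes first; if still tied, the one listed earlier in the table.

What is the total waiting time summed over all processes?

34

Gantt: | J1 0-3 | idle 3-5 | J4 5-16 | J2 16-23 | J5 23-25 | J3 25-32 |
Completion: J1=3  J2=23  J3=32  J4=16  J5=25
Waiting = turnaround − burst: J1=0, J2=8, J3=16, J4=0, J5=10
Total waiting = 0 + 8 + 16 + 0 + 10 = 34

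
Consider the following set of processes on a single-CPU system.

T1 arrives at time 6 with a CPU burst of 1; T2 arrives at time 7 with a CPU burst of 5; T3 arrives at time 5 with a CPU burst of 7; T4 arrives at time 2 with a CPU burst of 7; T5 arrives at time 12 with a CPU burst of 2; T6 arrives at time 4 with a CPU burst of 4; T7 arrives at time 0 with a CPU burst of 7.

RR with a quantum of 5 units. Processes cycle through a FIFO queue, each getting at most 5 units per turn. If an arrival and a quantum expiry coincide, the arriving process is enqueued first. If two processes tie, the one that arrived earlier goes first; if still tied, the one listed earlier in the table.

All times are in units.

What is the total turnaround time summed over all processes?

141

Timeline: | T7 0-5 | T4 5-10 | T6 10-14 | T3 14-19 | T7 19-21 | T1 21-22 | T2 22-27 | T4 27-29 | T5 29-31 | T3 31-33 |
Completion: T1=22  T2=27  T3=33  T4=29  T5=31  T6=14  T7=21
Turnaround (C−A): T1=16  T2=20  T3=28  T4=27  T5=19  T6=10  T7=21
Turnaround = completion − arrival: T1=16, T2=20, T3=28, T4=27, T5=19, T6=10, T7=21
Total turnaround = 16 + 20 + 28 + 27 + 19 + 10 + 21 = 141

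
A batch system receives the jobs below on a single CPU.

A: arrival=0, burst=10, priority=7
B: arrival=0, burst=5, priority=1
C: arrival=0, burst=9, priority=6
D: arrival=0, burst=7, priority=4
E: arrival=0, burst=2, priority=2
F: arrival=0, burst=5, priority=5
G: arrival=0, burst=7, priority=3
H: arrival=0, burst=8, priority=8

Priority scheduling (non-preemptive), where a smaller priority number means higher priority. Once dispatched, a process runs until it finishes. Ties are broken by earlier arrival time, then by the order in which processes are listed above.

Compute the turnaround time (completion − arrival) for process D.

Schedule: | B 0-5 | E 5-7 | G 7-14 | D 14-21 | F 21-26 | C 26-35 | A 35-45 | H 45-53 |
Completion: A=45  B=5  C=35  D=21  E=7  F=26  G=14  H=53
Turnaround (C−A): A=45  B=5  C=35  D=21  E=7  F=26  G=14  H=53
Turnaround(D) = completion − arrival = 21 − 0 = 21

21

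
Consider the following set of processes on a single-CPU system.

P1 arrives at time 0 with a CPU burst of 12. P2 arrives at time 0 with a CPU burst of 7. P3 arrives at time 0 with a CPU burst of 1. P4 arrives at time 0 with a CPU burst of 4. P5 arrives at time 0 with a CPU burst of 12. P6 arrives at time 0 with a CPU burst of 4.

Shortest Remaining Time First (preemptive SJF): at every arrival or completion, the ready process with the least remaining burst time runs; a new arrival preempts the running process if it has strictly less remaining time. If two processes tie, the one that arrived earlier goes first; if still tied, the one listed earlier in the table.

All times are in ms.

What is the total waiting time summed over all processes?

59

Schedule: | P3 0-1 | P4 1-5 | P6 5-9 | P2 9-16 | P1 16-28 | P5 28-40 |
Completion: P1=28  P2=16  P3=1  P4=5  P5=40  P6=9
Turnaround (C−A): P1=28  P2=16  P3=1  P4=5  P5=40  P6=9
Waiting = turnaround − burst: P1=16, P2=9, P3=0, P4=1, P5=28, P6=5
Total waiting = 16 + 9 + 0 + 1 + 28 + 5 = 59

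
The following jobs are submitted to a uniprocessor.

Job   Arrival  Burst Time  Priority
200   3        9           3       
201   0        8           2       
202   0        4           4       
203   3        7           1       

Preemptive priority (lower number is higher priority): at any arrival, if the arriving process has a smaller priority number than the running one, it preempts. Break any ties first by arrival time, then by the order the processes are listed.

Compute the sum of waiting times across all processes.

Timeline: | 201 0-3 | 203 3-10 | 201 10-15 | 200 15-24 | 202 24-28 |
Completion: 200=24  201=15  202=28  203=10
Waiting = turnaround − burst: 200=12, 201=7, 202=24, 203=0
Total waiting = 12 + 7 + 24 + 0 = 43

43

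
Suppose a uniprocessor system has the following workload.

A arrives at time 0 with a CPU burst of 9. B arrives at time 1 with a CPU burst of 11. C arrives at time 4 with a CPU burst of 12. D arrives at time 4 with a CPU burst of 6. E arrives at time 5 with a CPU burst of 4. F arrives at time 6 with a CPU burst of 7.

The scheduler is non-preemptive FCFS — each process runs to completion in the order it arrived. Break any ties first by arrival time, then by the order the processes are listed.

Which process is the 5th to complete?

Schedule: | A 0-9 | B 9-20 | C 20-32 | D 32-38 | E 38-42 | F 42-49 |
Completion: A=9  B=20  C=32  D=38  E=42  F=49
Turnaround (C−A): A=9  B=19  C=28  D=34  E=37  F=43
Finish order: A → B → C → D → E → F

E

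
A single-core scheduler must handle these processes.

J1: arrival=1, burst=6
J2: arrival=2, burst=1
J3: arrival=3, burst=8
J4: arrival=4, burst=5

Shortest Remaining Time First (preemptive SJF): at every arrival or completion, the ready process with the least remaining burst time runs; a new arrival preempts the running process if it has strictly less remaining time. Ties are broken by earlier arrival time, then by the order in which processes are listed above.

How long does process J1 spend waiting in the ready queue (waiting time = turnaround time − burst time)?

Schedule: | idle 0-1 | J1 1-2 | J2 2-3 | J1 3-8 | J4 8-13 | J3 13-21 |
Completion: J1=8  J2=3  J3=21  J4=13
Waiting(J1) = turnaround − burst = 7 − 6 = 1

1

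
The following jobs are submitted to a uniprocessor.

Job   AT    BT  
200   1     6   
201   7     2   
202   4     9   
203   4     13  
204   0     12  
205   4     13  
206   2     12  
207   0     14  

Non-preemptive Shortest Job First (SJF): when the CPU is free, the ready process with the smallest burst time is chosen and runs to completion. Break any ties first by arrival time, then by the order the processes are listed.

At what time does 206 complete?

41

Schedule: | 204 0-12 | 201 12-14 | 200 14-20 | 202 20-29 | 206 29-41 | 203 41-54 | 205 54-67 | 207 67-81 |
Completion: 200=20  201=14  202=29  203=54  204=12  205=67  206=41  207=81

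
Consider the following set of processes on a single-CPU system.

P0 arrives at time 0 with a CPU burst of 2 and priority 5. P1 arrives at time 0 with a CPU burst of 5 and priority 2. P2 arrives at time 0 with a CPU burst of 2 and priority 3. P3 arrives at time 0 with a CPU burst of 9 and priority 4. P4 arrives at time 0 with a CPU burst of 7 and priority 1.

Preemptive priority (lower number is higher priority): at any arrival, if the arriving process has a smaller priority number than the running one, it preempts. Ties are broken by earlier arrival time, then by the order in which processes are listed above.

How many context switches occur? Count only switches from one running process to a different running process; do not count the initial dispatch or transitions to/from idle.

4

Schedule: | P4 0-7 | P1 7-12 | P2 12-14 | P3 14-23 | P0 23-25 |
Completion: P0=25  P1=12  P2=14  P3=23  P4=7
Turnaround (C−A): P0=25  P1=12  P2=14  P3=23  P4=7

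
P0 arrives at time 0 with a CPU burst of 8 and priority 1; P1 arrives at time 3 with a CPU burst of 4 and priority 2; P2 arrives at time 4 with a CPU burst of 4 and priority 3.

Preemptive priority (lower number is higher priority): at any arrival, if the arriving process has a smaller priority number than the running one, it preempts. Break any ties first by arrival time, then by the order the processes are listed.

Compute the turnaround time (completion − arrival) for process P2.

Schedule: | P0 0-8 | P1 8-12 | P2 12-16 |
Completion: P0=8  P1=12  P2=16
Turnaround(P2) = completion − arrival = 16 − 4 = 12

12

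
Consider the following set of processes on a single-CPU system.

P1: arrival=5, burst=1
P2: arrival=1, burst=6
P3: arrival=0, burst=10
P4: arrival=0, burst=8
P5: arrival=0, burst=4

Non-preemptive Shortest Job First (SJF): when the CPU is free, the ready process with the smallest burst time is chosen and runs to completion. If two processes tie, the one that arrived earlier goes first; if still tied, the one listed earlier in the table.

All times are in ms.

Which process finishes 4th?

Schedule: | P5 0-4 | P2 4-10 | P1 10-11 | P4 11-19 | P3 19-29 |
Completion: P1=11  P2=10  P3=29  P4=19  P5=4
Finish order: P5 → P2 → P1 → P4 → P3

P4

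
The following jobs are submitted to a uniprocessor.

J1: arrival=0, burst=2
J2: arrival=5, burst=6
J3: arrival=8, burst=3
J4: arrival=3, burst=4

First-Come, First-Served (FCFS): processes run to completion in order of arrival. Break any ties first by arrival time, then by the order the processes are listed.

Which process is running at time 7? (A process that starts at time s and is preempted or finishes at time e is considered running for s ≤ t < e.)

Gantt: | J1 0-2 | idle 2-3 | J4 3-7 | J2 7-13 | J3 13-16 |
Completion: J1=2  J2=13  J3=16  J4=7
Turnaround (C−A): J1=2  J2=8  J3=8  J4=4

J2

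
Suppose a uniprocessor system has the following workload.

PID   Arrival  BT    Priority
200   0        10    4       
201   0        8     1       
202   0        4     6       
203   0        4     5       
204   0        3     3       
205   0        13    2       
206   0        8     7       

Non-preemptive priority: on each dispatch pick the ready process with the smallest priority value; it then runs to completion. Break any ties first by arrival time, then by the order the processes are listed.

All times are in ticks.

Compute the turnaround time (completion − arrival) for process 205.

21

Schedule: | 201 0-8 | 205 8-21 | 204 21-24 | 200 24-34 | 203 34-38 | 202 38-42 | 206 42-50 |
Completion: 200=34  201=8  202=42  203=38  204=24  205=21  206=50
Turnaround(205) = completion − arrival = 21 − 0 = 21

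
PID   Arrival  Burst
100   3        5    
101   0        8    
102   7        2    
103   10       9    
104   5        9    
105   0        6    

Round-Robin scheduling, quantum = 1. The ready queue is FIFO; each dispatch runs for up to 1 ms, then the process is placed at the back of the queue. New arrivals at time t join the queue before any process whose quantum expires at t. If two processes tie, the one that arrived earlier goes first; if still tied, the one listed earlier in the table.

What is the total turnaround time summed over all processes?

Schedule: | 101 0-1 | 105 1-2 | 101 2-3 | 105 3-4 | 100 4-5 | 101 5-6 | 105 6-7 | 104 7-8 | 100 8-9 | 101 9-10 | 102 10-11 | 105 11-12 | 104 12-13 | 100 13-14 | 103 14-15 | 101 15-16 | 102 16-17 | 105 17-18 | 104 18-19 | 100 19-20 | 103 20-21 | 101 21-22 | 105 22-23 | 104 23-24 | 100 24-25 | 103 25-26 | 101 26-27 | 104 27-28 | 103 28-29 | 101 29-30 | 104 30-31 | 103 31-32 | 104 32-33 | 103 33-34 | 104 34-35 | 103 35-36 | 104 36-37 | 103 37-39 |
Completion: 100=25  101=30  102=17  103=39  104=37  105=23
Turnaround = completion − arrival: 100=22, 101=30, 102=10, 103=29, 104=32, 105=23
Total turnaround = 22 + 30 + 10 + 29 + 32 + 23 = 146

146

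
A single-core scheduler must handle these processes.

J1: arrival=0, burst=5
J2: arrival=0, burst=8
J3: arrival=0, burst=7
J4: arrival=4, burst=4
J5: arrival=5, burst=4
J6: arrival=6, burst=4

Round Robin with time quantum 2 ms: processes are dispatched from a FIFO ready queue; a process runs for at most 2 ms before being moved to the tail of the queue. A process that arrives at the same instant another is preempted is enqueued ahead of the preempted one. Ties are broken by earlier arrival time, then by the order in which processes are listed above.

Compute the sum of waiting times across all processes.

Schedule: | J1 0-2 | J2 2-4 | J3 4-6 | J1 6-8 | J4 8-10 | J2 10-12 | J5 12-14 | J6 14-16 | J3 16-18 | J1 18-19 | J4 19-21 | J2 21-23 | J5 23-25 | J6 25-27 | J3 27-29 | J2 29-31 | J3 31-32 |
Completion: J1=19  J2=31  J3=32  J4=21  J5=25  J6=27
Waiting = turnaround − burst: J1=14, J2=23, J3=25, J4=13, J5=16, J6=17
Total waiting = 14 + 23 + 25 + 13 + 16 + 17 = 108

108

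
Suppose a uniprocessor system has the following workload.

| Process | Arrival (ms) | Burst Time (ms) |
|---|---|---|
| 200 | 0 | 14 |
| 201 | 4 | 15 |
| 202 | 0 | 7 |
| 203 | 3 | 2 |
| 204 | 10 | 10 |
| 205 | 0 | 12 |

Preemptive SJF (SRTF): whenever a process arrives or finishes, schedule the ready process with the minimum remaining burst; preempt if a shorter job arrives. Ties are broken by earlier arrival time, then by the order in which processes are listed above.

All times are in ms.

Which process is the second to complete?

Schedule: | 202 0-3 | 203 3-5 | 202 5-9 | 205 9-10 | 204 10-20 | 205 20-31 | 200 31-45 | 201 45-60 |
Completion: 200=45  201=60  202=9  203=5  204=20  205=31
Finish order: 203 → 202 → 204 → 205 → 200 → 201

202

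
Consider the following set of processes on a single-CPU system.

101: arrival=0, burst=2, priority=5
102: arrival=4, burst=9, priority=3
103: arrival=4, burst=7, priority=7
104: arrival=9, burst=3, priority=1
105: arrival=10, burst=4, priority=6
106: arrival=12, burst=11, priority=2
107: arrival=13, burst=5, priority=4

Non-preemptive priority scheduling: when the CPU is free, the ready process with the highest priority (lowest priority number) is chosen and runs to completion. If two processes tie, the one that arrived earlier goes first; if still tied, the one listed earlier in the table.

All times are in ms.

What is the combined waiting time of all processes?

76

Gantt: | 101 0-2 | idle 2-4 | 102 4-13 | 104 13-16 | 106 16-27 | 107 27-32 | 105 32-36 | 103 36-43 |
Completion: 101=2  102=13  103=43  104=16  105=36  106=27  107=32
Turnaround (C−A): 101=2  102=9  103=39  104=7  105=26  106=15  107=19
Waiting = turnaround − burst: 101=0, 102=0, 103=32, 104=4, 105=22, 106=4, 107=14
Total waiting = 0 + 0 + 32 + 4 + 22 + 4 + 14 = 76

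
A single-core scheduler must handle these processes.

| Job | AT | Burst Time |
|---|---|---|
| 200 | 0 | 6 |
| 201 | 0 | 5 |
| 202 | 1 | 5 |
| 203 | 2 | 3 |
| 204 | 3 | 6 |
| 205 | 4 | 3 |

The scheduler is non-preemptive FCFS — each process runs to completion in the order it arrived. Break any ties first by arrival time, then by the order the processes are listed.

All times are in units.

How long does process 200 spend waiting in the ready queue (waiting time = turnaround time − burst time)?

0

Gantt: | 200 0-6 | 201 6-11 | 202 11-16 | 203 16-19 | 204 19-25 | 205 25-28 |
Completion: 200=6  201=11  202=16  203=19  204=25  205=28
Turnaround (C−A): 200=6  201=11  202=15  203=17  204=22  205=24
Waiting(200) = turnaround − burst = 6 − 6 = 0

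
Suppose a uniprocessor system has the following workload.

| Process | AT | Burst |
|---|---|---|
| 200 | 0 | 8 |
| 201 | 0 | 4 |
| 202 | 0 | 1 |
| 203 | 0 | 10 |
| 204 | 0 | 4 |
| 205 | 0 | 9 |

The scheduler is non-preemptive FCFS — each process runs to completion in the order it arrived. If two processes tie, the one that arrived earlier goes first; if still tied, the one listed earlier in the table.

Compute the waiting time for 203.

13

Schedule: | 200 0-8 | 201 8-12 | 202 12-13 | 203 13-23 | 204 23-27 | 205 27-36 |
Completion: 200=8  201=12  202=13  203=23  204=27  205=36
Turnaround (C−A): 200=8  201=12  202=13  203=23  204=27  205=36
Waiting(203) = turnaround − burst = 23 − 10 = 13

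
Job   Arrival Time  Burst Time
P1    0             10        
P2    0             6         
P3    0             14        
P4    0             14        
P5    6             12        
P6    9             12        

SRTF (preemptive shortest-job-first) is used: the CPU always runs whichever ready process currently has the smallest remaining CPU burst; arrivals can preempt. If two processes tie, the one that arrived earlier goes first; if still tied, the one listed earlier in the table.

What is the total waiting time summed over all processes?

129

Gantt: | P2 0-6 | P1 6-16 | P5 16-28 | P6 28-40 | P3 40-54 | P4 54-68 |
Completion: P1=16  P2=6  P3=54  P4=68  P5=28  P6=40
Waiting = turnaround − burst: P1=6, P2=0, P3=40, P4=54, P5=10, P6=19
Total waiting = 6 + 0 + 40 + 54 + 10 + 19 = 129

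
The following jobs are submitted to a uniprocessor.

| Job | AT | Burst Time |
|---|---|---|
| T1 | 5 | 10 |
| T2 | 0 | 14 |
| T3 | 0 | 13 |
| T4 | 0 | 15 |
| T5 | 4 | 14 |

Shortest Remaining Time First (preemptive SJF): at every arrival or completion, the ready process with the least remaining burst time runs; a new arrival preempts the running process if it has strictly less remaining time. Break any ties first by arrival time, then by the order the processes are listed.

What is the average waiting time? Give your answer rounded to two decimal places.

Timeline: | T3 0-13 | T1 13-23 | T2 23-37 | T5 37-51 | T4 51-66 |
Completion: T1=23  T2=37  T3=13  T4=66  T5=51
Waiting times: T1=8, T2=23, T3=0, T4=51, T5=33
Average waiting = (8+23+0+51+33) / 5 = 115/5 = 23.00

23.00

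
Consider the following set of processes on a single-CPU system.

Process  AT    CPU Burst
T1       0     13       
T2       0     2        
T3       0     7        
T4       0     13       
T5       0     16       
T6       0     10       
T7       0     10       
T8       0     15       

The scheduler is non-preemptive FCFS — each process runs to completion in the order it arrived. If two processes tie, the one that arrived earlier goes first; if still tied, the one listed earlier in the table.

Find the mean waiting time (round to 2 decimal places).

Schedule: | T1 0-13 | T2 13-15 | T3 15-22 | T4 22-35 | T5 35-51 | T6 51-61 | T7 61-71 | T8 71-86 |
Completion: T1=13  T2=15  T3=22  T4=35  T5=51  T6=61  T7=71  T8=86
Waiting times: T1=0, T2=13, T3=15, T4=22, T5=35, T6=51, T7=61, T8=71
Average waiting = (0+13+15+22+35+51+61+71) / 8 = 268/8 = 33.50

33.50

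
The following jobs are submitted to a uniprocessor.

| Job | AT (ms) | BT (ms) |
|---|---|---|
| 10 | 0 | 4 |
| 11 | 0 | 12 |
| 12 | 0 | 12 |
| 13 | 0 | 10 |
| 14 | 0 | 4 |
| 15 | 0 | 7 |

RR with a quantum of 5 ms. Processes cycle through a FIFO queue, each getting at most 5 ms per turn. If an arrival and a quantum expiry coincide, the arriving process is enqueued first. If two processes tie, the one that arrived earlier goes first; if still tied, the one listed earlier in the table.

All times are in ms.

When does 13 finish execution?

Schedule: | 10 0-4 | 11 4-9 | 12 9-14 | 13 14-19 | 14 19-23 | 15 23-28 | 11 28-33 | 12 33-38 | 13 38-43 | 15 43-45 | 11 45-47 | 12 47-49 |
Completion: 10=4  11=47  12=49  13=43  14=23  15=45
Turnaround (C−A): 10=4  11=47  12=49  13=43  14=23  15=45

43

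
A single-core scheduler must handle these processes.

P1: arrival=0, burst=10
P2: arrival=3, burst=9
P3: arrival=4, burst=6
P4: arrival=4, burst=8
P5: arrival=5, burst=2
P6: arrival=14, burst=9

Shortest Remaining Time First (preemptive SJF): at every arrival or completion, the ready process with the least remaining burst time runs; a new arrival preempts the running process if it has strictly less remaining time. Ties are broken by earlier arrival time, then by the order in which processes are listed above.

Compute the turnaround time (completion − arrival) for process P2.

32

Schedule: | P1 0-5 | P5 5-7 | P1 7-12 | P3 12-18 | P4 18-26 | P2 26-35 | P6 35-44 |
Completion: P1=12  P2=35  P3=18  P4=26  P5=7  P6=44
Turnaround(P2) = completion − arrival = 35 − 3 = 32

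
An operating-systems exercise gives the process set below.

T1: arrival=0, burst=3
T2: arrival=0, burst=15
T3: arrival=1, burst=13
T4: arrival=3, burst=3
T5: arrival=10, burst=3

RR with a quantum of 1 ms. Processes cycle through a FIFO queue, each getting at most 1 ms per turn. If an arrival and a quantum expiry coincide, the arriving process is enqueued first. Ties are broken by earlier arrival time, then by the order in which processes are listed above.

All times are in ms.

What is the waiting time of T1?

5

Timeline: | T1 0-1 | T2 1-2 | T3 2-3 | T1 3-4 | T2 4-5 | T4 5-6 | T3 6-7 | T1 7-8 | T2 8-9 | T4 9-10 | T3 10-11 | T2 11-12 | T5 12-13 | T4 13-14 | T3 14-15 | T2 15-16 | T5 16-17 | T3 17-18 | T2 18-19 | T5 19-20 | T3 20-21 | T2 21-22 | T3 22-23 | T2 23-24 | T3 24-25 | T2 25-26 | T3 26-27 | T2 27-28 | T3 28-29 | T2 29-30 | T3 30-31 | T2 31-32 | T3 32-33 | T2 33-34 | T3 34-35 | T2 35-37 |
Completion: T1=8  T2=37  T3=35  T4=14  T5=20
Turnaround (C−A): T1=8  T2=37  T3=34  T4=11  T5=10
Waiting(T1) = turnaround − burst = 8 − 3 = 5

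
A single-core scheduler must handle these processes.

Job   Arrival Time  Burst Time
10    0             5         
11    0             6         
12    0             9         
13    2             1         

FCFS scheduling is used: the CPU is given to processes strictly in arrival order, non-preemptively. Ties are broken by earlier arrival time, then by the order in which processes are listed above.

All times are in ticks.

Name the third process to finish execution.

12

Gantt: | 10 0-5 | 11 5-11 | 12 11-20 | 13 20-21 |
Completion: 10=5  11=11  12=20  13=21
Finish order: 10 → 11 → 12 → 13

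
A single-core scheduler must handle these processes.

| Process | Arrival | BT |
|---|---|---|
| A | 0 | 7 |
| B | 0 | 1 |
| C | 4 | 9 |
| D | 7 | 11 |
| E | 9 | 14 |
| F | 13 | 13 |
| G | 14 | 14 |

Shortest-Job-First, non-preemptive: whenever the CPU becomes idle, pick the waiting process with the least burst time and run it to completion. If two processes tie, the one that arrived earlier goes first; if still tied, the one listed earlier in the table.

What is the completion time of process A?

8

Timeline: | B 0-1 | A 1-8 | C 8-17 | D 17-28 | F 28-41 | E 41-55 | G 55-69 |
Completion: A=8  B=1  C=17  D=28  E=55  F=41  G=69
Turnaround (C−A): A=8  B=1  C=13  D=21  E=46  F=28  G=55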